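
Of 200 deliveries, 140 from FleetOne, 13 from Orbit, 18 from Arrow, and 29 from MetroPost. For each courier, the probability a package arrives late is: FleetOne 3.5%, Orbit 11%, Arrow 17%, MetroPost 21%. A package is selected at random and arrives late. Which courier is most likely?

Prior × likelihood for each hypothesis:
  FleetOne: 0.7 × 0.035 = 0.0245
  Orbit: 0.065 × 0.11 = 0.00715
  Arrow: 0.09 × 0.17 = 0.0153
  MetroPost: 0.145 × 0.21 = 0.03045
Total = 0.0774.
Largest term belongs to MetroPost, so MetroPost is most probable.

MetroPost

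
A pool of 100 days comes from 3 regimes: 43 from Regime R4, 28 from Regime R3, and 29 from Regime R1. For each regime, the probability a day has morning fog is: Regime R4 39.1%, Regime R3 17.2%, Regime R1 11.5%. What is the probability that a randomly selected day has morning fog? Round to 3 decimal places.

Unnormalized posteriors (prior × likelihood):
  Regime R4: 0.43 × 0.391 = 0.16813
  Regime R3: 0.28 × 0.172 = 0.04816
  Regime R1: 0.29 × 0.115 = 0.03335
P(fog) = 0.16813 + 0.04816 + 0.03335 = 0.24964 → 0.250.

0.250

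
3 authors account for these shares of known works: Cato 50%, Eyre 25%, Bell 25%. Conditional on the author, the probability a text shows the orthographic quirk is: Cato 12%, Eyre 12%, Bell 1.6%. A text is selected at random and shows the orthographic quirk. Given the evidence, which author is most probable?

Compute prior × likelihood for every hypothesis:
  Cato: 0.5 × 0.12 = 0.06
  Eyre: 0.25 × 0.12 = 0.03
  Bell: 0.25 × 0.016 = 0.004
Normalizing constant = 0.094.
Largest term belongs to Cato, so Cato is most probable.

Cato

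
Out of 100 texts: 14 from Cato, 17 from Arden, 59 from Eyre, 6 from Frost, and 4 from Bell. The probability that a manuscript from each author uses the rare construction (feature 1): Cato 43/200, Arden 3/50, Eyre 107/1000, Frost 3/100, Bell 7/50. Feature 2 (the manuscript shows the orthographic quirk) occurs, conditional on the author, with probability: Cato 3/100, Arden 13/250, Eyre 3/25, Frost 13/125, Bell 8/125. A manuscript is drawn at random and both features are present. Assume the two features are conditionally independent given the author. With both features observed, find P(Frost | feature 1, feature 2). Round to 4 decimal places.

0.0196

Prior × likelihood for each hypothesis:
  Cato: 0.14 × 0.215 × 0.03 = 0.000903
  Arden: 0.17 × 0.06 × 0.052 = 0.0005304
  Eyre: 0.59 × 0.107 × 0.12 = 0.0075756
  Frost: 0.06 × 0.03 × 0.104 = 0.0001872
  Bell: 0.04 × 0.14 × 0.064 = 0.0003584
Normalizing constant = 0.0095546.
P(Frost | evidence) = 0.0001872 / 0.0095546 ≈ 0.0196.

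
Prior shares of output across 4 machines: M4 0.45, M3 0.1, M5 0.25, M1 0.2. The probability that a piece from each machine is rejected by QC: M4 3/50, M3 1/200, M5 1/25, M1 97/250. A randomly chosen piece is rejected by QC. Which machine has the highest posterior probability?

Compute prior × likelihood for every hypothesis:
  M4: 0.45 × 0.06 = 0.027
  M3: 0.1 × 0.005 = 0.0005
  M5: 0.25 × 0.04 = 0.01
  M1: 0.2 × 0.388 = 0.0776
Sum = 0.1151.
Largest term belongs to M1, so M1 is most probable.

M1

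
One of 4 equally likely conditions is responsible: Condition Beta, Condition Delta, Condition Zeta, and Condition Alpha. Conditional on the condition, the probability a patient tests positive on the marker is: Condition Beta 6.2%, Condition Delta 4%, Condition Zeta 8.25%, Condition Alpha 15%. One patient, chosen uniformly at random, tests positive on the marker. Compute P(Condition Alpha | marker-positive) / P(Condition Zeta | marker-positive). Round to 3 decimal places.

1.818

With a uniform prior (1/4 each), posterior ∝ likelihood:
  Condition Beta: 0.062
  Condition Delta: 0.04
  Condition Zeta: 0.0825
  Condition Alpha: 0.15
Total = 0.3345.
The ratio is 0.15 / 0.0825 (the normalizer cancels) = 1.818.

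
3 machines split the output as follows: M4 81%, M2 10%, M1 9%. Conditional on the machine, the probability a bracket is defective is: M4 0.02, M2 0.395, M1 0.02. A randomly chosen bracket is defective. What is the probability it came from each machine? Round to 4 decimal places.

M4 0.2817, M2 0.6870, M1 0.0313

Compute prior × likelihood for every hypothesis:
  M4: 0.81 × 0.02 = 0.0162
  M2: 0.1 × 0.395 = 0.0395
  M1: 0.09 × 0.02 = 0.0018
Sum = 0.0575.
P(M4 | defective) = 0.0162/0.0575 ≈ 0.2817
P(M2 | defective) = 0.0395/0.0575 ≈ 0.6870
P(M1 | defective) = 0.0018/0.0575 ≈ 0.0313
(Check: 0.2817+0.6870+0.0313 = 1.0000.)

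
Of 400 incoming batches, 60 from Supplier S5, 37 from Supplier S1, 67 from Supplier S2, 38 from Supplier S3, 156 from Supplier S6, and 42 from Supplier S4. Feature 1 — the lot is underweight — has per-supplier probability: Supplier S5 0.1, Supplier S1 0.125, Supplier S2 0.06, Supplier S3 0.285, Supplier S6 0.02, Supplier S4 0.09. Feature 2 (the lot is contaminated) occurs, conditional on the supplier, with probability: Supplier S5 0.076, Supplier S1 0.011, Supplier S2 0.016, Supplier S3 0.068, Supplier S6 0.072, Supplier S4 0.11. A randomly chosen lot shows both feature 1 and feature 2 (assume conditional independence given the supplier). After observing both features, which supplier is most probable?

By Bayes' rule, posterior ∝ prior × likelihood:
  Supplier S5: 0.15 × 0.1 × 0.076 = 0.00114
  Supplier S1: 0.0925 × 0.125 × 0.011 = 0.0001271875
  Supplier S2: 0.1675 × 0.06 × 0.016 = 0.0001608
  Supplier S3: 0.095 × 0.285 × 0.068 = 0.0018411
  Supplier S6: 0.39 × 0.02 × 0.072 = 0.0005616
  Supplier S4: 0.105 × 0.09 × 0.11 = 0.0010395
Sum = 0.0048701875.
Largest term belongs to Supplier S3, so Supplier S3 is most probable.

Supplier S3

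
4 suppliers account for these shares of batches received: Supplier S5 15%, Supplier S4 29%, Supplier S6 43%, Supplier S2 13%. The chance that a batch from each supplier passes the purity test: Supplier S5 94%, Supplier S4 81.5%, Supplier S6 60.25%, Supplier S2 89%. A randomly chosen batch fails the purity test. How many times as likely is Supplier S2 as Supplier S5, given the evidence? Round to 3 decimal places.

Taking complements, P(off-spec | each) = Supplier S5 0.06, Supplier S4 0.185, Supplier S6 0.3975, Supplier S2 0.11.
Unnormalized posteriors (prior × likelihood):
  Supplier S5: 0.15 × 0.06 = 0.009
  Supplier S4: 0.29 × 0.185 = 0.05365
  Supplier S6: 0.43 × 0.3975 = 0.170925
  Supplier S2: 0.13 × 0.11 = 0.0143
Normalizing constant = 0.247875.
The ratio is 0.0143 / 0.009 (the normalizer cancels) = 1.589.

1.589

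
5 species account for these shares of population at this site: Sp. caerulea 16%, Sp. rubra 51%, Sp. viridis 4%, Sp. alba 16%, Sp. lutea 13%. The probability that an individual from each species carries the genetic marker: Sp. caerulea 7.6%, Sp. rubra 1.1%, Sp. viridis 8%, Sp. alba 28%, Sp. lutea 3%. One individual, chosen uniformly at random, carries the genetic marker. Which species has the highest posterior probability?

Sp. alba

Prior × likelihood for each hypothesis:
  Sp. caerulea: 0.16 × 0.076 = 0.01216
  Sp. rubra: 0.51 × 0.011 = 0.00561
  Sp. viridis: 0.04 × 0.08 = 0.0032
  Sp. alba: 0.16 × 0.28 = 0.0448
  Sp. lutea: 0.13 × 0.03 = 0.0039
Normalizing constant = 0.06967.
Largest term belongs to Sp. alba, so Sp. alba is most probable.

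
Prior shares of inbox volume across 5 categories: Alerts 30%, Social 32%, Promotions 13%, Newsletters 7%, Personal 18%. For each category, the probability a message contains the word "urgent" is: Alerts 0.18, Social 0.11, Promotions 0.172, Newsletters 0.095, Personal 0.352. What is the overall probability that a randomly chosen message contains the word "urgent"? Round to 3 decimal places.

0.182

Compute prior × likelihood for every hypothesis:
  Alerts: 0.3 × 0.18 = 0.054
  Social: 0.32 × 0.11 = 0.0352
  Promotions: 0.13 × 0.172 = 0.02236
  Newsletters: 0.07 × 0.095 = 0.00665
  Personal: 0.18 × 0.352 = 0.06336
P(urgent-flag) = 0.054 + 0.0352 + 0.02236 + 0.00665 + 0.06336 = 0.18157 → 0.182.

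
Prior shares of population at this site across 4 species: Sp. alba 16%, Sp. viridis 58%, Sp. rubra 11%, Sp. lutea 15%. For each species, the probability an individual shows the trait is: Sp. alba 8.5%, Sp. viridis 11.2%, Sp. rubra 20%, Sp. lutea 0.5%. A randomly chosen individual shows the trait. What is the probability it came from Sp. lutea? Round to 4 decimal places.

0.0074

Prior × likelihood for each hypothesis:
  Sp. alba: 0.16 × 0.085 = 0.0136
  Sp. viridis: 0.58 × 0.112 = 0.06496
  Sp. rubra: 0.11 × 0.2 = 0.022
  Sp. lutea: 0.15 × 0.005 = 0.00075
Total = 0.10131.
P(Sp. lutea | evidence) = 0.00075 / 0.10131 ≈ 0.0074.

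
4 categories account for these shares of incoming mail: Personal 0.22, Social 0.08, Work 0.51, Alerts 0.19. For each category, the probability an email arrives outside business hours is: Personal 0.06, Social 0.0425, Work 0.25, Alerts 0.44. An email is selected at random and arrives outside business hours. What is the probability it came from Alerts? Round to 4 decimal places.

0.3671

By Bayes' rule, posterior ∝ prior × likelihood:
  Personal: 0.22 × 0.06 = 0.0132
  Social: 0.08 × 0.0425 = 0.0034
  Work: 0.51 × 0.25 = 0.1275
  Alerts: 0.19 × 0.44 = 0.0836
Normalizing constant = 0.2277.
P(Alerts | evidence) = 0.0836 / 0.2277 ≈ 0.3671.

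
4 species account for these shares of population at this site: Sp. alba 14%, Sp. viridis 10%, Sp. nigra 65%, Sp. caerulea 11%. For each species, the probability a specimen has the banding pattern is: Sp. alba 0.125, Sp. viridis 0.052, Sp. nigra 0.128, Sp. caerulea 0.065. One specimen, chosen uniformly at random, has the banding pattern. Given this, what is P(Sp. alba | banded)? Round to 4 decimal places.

By Bayes' rule, posterior ∝ prior × likelihood:
  Sp. alba: 0.14 × 0.125 = 0.0175
  Sp. viridis: 0.1 × 0.052 = 0.0052
  Sp. nigra: 0.65 × 0.128 = 0.0832
  Sp. caerulea: 0.11 × 0.065 = 0.00715
Total = 0.11305.
P(Sp. alba | evidence) = 0.0175 / 0.11305 ≈ 0.1548.

0.1548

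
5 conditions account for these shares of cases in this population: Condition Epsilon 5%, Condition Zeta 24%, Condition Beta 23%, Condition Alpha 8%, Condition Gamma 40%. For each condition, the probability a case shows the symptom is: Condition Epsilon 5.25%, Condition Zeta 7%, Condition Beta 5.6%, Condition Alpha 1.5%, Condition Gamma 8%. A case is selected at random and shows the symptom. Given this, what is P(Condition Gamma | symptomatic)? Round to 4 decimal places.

0.4885

Unnormalized posteriors (prior × likelihood):
  Condition Epsilon: 0.05 × 0.0525 = 0.002625
  Condition Zeta: 0.24 × 0.07 = 0.0168
  Condition Beta: 0.23 × 0.056 = 0.01288
  Condition Alpha: 0.08 × 0.015 = 0.0012
  Condition Gamma: 0.4 × 0.08 = 0.032
Total = 0.065505.
P(Condition Gamma | evidence) = 0.032 / 0.065505 ≈ 0.4885.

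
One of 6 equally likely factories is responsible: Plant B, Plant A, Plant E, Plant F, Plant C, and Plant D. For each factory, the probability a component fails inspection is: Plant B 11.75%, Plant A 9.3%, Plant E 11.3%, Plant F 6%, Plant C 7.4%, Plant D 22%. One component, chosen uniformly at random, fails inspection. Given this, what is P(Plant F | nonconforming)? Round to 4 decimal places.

0.0886

With a uniform prior (1/6 each), posterior ∝ likelihood:
  Plant B: 0.1175
  Plant A: 0.093
  Plant E: 0.113
  Plant F: 0.06
  Plant C: 0.074
  Plant D: 0.22
Normalizing constant = 0.6775.
P(Plant F | evidence) = 0.06 / 0.6775 ≈ 0.0886.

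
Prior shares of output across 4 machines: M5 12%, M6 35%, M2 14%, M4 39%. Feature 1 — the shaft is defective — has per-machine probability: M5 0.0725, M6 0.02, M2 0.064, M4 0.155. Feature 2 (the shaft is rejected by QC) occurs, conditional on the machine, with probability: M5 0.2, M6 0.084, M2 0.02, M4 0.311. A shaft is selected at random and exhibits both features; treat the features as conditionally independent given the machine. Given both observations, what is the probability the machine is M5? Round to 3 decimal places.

By Bayes' rule, posterior ∝ prior × likelihood:
  M5: 0.12 × 0.0725 × 0.2 = 0.00174
  M6: 0.35 × 0.02 × 0.084 = 0.000588
  M2: 0.14 × 0.064 × 0.02 = 0.0001792
  M4: 0.39 × 0.155 × 0.311 = 0.01879995
Sum = 0.02130715.
P(M5 | evidence) = 0.00174 / 0.02130715 ≈ 0.082.

0.082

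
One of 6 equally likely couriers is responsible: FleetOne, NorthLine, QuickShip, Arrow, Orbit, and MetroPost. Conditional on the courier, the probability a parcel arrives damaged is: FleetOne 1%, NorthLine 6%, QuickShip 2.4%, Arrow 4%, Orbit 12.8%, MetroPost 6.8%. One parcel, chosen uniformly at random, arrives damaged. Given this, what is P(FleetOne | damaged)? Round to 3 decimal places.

0.030

With a uniform prior (1/6 each), posterior ∝ likelihood:
  FleetOne: 0.01
  NorthLine: 0.06
  QuickShip: 0.024
  Arrow: 0.04
  Orbit: 0.128
  MetroPost: 0.068
Sum = 0.33.
P(FleetOne | evidence) = 0.01 / 0.33 ≈ 0.030.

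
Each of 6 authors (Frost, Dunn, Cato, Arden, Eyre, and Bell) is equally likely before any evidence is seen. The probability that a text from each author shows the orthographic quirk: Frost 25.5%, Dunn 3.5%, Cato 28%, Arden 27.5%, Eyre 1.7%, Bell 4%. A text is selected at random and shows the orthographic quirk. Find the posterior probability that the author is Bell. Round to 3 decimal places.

With a uniform prior (1/6 each), posterior ∝ likelihood:
  Frost: 0.255
  Dunn: 0.035
  Cato: 0.28
  Arden: 0.275
  Eyre: 0.017
  Bell: 0.04
Total = 0.902.
P(Bell | evidence) = 0.04 / 0.902 ≈ 0.044.

0.044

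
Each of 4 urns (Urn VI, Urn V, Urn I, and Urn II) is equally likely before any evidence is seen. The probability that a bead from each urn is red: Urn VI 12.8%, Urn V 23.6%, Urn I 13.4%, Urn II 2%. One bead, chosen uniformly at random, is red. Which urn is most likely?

Urn V

Since the prior is uniform, the posterior is proportional to the likelihood:
  Urn VI: 0.128
  Urn V: 0.236
  Urn I: 0.134
  Urn II: 0.02
Normalizing constant = 0.518.
Largest term belongs to Urn V, so Urn V is most probable.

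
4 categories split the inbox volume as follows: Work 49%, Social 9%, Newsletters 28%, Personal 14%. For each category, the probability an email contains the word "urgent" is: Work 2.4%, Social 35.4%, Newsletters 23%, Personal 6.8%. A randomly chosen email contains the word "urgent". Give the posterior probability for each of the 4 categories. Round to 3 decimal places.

Work 0.100, Social 0.271, Newsletters 0.548, Personal 0.081

Compute prior × likelihood for every hypothesis:
  Work: 0.49 × 0.024 = 0.01176
  Social: 0.09 × 0.354 = 0.03186
  Newsletters: 0.28 × 0.23 = 0.0644
  Personal: 0.14 × 0.068 = 0.00952
Normalizing constant = 0.11754.
P(Work | urgent-flag) = 0.01176/0.11754 ≈ 0.100
P(Social | urgent-flag) = 0.03186/0.11754 ≈ 0.271
P(Newsletters | urgent-flag) = 0.0644/0.11754 ≈ 0.548
P(Personal | urgent-flag) = 0.00952/0.11754 ≈ 0.081
(Check: 0.100+0.271+0.548+0.081 = 1.000.)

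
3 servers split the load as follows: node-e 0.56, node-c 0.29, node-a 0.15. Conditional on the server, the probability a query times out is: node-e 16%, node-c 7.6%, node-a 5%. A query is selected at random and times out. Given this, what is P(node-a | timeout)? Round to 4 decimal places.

By Bayes' rule, posterior ∝ prior × likelihood:
  node-e: 0.56 × 0.16 = 0.0896
  node-c: 0.29 × 0.076 = 0.02204
  node-a: 0.15 × 0.05 = 0.0075
Total = 0.11914.
P(node-a | evidence) = 0.0075 / 0.11914 ≈ 0.0630.

0.0630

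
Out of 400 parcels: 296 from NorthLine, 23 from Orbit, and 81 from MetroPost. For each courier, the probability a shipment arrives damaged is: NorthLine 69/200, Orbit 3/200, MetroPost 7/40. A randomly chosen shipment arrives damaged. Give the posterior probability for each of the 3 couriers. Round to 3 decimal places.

NorthLine 0.876, Orbit 0.003, MetroPost 0.122

Prior × likelihood for each hypothesis:
  NorthLine: 0.74 × 0.345 = 0.2553
  Orbit: 0.0575 × 0.015 = 0.0008625
  MetroPost: 0.2025 × 0.175 = 0.0354375
Sum = 0.2916.
P(NorthLine | damaged) = 0.2553/0.2916 ≈ 0.876
P(Orbit | damaged) = 0.0008625/0.2916 ≈ 0.003
P(MetroPost | damaged) = 0.0354375/0.2916 ≈ 0.122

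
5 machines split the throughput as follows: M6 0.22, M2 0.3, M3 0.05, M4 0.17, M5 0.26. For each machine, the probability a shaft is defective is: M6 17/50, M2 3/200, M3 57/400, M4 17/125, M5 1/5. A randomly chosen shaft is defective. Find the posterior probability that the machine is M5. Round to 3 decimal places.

0.322

By Bayes' rule, posterior ∝ prior × likelihood:
  M6: 0.22 × 0.34 = 0.0748
  M2: 0.3 × 0.015 = 0.0045
  M3: 0.05 × 0.1425 = 0.007125
  M4: 0.17 × 0.136 = 0.02312
  M5: 0.26 × 0.2 = 0.052
Sum = 0.161545.
P(M5 | evidence) = 0.052 / 0.161545 ≈ 0.322.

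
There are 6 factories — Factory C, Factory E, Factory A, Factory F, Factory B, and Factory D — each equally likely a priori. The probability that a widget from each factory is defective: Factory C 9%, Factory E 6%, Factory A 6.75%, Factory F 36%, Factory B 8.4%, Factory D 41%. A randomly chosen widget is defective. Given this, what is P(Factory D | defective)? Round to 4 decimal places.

Since the prior is uniform, the posterior is proportional to the likelihood:
  Factory C: 0.09
  Factory E: 0.06
  Factory A: 0.0675
  Factory F: 0.36
  Factory B: 0.084
  Factory D: 0.41
Total = 1.0715.
P(Factory D | evidence) = 0.41 / 1.0715 ≈ 0.3826.

0.3826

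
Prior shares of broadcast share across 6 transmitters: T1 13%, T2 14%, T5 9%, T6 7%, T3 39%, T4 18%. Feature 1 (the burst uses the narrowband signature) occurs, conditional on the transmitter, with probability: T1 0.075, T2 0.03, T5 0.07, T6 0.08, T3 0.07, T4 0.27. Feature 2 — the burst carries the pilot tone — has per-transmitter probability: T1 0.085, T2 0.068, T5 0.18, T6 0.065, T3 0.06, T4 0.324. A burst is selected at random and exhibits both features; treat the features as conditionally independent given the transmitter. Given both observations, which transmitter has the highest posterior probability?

Unnormalized posteriors (prior × likelihood):
  T1: 0.13 × 0.075 × 0.085 = 0.00082875
  T2: 0.14 × 0.03 × 0.068 = 0.0002856
  T5: 0.09 × 0.07 × 0.18 = 0.001134
  T6: 0.07 × 0.08 × 0.065 = 0.000364
  T3: 0.39 × 0.07 × 0.06 = 0.001638
  T4: 0.18 × 0.27 × 0.324 = 0.0157464
Total = 0.01999675.
Largest term belongs to T4, so T4 is most probable.

T4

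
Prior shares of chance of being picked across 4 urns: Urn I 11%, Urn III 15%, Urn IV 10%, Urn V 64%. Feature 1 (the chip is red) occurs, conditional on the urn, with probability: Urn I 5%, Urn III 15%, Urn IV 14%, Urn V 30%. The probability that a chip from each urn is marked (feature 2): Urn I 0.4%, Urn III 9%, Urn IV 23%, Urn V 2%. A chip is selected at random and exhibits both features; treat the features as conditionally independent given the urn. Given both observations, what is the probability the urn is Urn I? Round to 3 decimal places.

Prior × likelihood for each hypothesis:
  Urn I: 0.11 × 0.05 × 0.004 = 0.000022
  Urn III: 0.15 × 0.15 × 0.09 = 0.002025
  Urn IV: 0.1 × 0.14 × 0.23 = 0.00322
  Urn V: 0.64 × 0.3 × 0.02 = 0.00384
Total = 0.009107.
P(Urn I | evidence) = 0.000022 / 0.009107 ≈ 0.002.

0.002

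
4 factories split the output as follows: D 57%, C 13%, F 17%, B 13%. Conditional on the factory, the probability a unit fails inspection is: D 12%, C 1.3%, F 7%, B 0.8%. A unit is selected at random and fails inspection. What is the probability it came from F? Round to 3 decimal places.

0.143

Prior × likelihood for each hypothesis:
  D: 0.57 × 0.12 = 0.0684
  C: 0.13 × 0.013 = 0.00169
  F: 0.17 × 0.07 = 0.0119
  B: 0.13 × 0.008 = 0.00104
Total = 0.08303.
P(F | evidence) = 0.0119 / 0.08303 ≈ 0.143.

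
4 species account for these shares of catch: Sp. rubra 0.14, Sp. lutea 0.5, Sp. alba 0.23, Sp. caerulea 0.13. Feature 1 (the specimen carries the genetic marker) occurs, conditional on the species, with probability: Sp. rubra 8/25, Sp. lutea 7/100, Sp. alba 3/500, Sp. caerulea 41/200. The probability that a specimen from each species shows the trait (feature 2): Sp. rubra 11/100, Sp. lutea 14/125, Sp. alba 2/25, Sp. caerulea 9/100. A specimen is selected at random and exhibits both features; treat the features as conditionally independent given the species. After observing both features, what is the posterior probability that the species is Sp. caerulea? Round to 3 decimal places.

By Bayes' rule, posterior ∝ prior × likelihood:
  Sp. rubra: 0.14 × 0.32 × 0.11 = 0.004928
  Sp. lutea: 0.5 × 0.07 × 0.112 = 0.00392
  Sp. alba: 0.23 × 0.006 × 0.08 = 0.0001104
  Sp. caerulea: 0.13 × 0.205 × 0.09 = 0.0023985
Normalizing constant = 0.0113569.
P(Sp. caerulea | evidence) = 0.0023985 / 0.0113569 ≈ 0.211.

0.211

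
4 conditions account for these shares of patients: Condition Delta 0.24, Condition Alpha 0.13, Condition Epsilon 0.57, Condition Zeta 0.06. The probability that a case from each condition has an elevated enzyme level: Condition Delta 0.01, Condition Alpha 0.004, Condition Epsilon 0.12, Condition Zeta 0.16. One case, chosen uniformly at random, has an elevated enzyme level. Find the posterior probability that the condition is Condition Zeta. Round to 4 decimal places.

Unnormalized posteriors (prior × likelihood):
  Condition Delta: 0.24 × 0.01 = 0.0024
  Condition Alpha: 0.13 × 0.004 = 0.00052
  Condition Epsilon: 0.57 × 0.12 = 0.0684
  Condition Zeta: 0.06 × 0.16 = 0.0096
Total = 0.08092.
P(Condition Zeta | evidence) = 0.0096 / 0.08092 ≈ 0.1186.

0.1186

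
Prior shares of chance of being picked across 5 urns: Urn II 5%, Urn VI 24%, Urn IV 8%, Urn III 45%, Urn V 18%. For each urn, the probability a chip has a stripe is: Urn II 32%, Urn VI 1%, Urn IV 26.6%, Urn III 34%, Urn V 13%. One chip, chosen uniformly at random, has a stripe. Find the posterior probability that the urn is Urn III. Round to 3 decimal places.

0.708

Compute prior × likelihood for every hypothesis:
  Urn II: 0.05 × 0.32 = 0.016
  Urn VI: 0.24 × 0.01 = 0.0024
  Urn IV: 0.08 × 0.266 = 0.02128
  Urn III: 0.45 × 0.34 = 0.153
  Urn V: 0.18 × 0.13 = 0.0234
Normalizing constant = 0.21608.
P(Urn III | evidence) = 0.153 / 0.21608 ≈ 0.708.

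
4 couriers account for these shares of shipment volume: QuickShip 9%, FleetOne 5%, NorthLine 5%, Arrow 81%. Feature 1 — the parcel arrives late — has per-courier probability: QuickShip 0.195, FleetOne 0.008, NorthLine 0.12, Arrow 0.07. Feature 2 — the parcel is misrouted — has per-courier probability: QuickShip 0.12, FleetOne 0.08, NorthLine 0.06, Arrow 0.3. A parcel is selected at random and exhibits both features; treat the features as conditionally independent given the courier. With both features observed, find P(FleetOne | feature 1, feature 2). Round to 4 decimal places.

Compute prior × likelihood for every hypothesis:
  QuickShip: 0.09 × 0.195 × 0.12 = 0.002106
  FleetOne: 0.05 × 0.008 × 0.08 = 0.000032
  NorthLine: 0.05 × 0.12 × 0.06 = 0.00036
  Arrow: 0.81 × 0.07 × 0.3 = 0.01701
Total = 0.019508.
P(FleetOne | evidence) = 0.000032 / 0.019508 ≈ 0.0016.

0.0016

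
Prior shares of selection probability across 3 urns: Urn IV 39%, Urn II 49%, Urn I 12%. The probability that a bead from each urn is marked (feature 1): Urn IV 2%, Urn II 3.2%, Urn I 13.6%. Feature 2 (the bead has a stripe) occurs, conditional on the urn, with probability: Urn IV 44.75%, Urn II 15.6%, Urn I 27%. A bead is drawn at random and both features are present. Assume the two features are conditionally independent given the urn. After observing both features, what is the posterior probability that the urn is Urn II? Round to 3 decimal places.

0.236

Unnormalized posteriors (prior × likelihood):
  Urn IV: 0.39 × 0.02 × 0.4475 = 0.0034905
  Urn II: 0.49 × 0.032 × 0.156 = 0.00244608
  Urn I: 0.12 × 0.136 × 0.27 = 0.0044064
Total = 0.01034298.
P(Urn II | evidence) = 0.00244608 / 0.01034298 ≈ 0.236.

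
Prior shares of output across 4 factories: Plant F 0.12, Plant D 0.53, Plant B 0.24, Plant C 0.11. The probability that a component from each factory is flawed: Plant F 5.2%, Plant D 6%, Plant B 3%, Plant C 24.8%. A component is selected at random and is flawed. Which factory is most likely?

Plant D

Prior × likelihood for each hypothesis:
  Plant F: 0.12 × 0.052 = 0.00624
  Plant D: 0.53 × 0.06 = 0.0318
  Plant B: 0.24 × 0.03 = 0.0072
  Plant C: 0.11 × 0.248 = 0.02728
Total = 0.07252.
Largest term belongs to Plant D, so Plant D is most probable.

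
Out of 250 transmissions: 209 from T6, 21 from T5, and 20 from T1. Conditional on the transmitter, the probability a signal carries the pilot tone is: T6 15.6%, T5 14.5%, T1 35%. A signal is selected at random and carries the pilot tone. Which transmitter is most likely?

T6

Compute prior × likelihood for every hypothesis:
  T6: 0.836 × 0.156 = 0.130416
  T5: 0.084 × 0.145 = 0.01218
  T1: 0.08 × 0.35 = 0.028
Normalizing constant = 0.170596.
Largest term belongs to T6, so T6 is most probable.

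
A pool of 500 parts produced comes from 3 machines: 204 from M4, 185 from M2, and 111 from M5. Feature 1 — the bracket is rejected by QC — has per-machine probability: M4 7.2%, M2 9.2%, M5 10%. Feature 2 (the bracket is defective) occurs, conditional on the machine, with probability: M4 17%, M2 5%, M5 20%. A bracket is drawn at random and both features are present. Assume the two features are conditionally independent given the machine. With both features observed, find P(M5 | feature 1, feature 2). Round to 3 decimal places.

0.399

Unnormalized posteriors (prior × likelihood):
  M4: 0.408 × 0.072 × 0.17 = 0.00499392
  M2: 0.37 × 0.092 × 0.05 = 0.001702
  M5: 0.222 × 0.1 × 0.2 = 0.00444
Normalizing constant = 0.01113592.
P(M5 | evidence) = 0.00444 / 0.01113592 ≈ 0.399.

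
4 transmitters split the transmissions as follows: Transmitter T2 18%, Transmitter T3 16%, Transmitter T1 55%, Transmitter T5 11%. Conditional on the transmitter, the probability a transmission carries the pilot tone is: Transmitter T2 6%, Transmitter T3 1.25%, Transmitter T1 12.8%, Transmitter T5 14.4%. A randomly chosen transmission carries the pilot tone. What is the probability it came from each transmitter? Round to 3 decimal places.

By Bayes' rule, posterior ∝ prior × likelihood:
  Transmitter T2: 0.18 × 0.06 = 0.0108
  Transmitter T3: 0.16 × 0.0125 = 0.002
  Transmitter T1: 0.55 × 0.128 = 0.0704
  Transmitter T5: 0.11 × 0.144 = 0.01584
Total = 0.09904.
P(Transmitter T2 | pilot) = 0.0108/0.09904 ≈ 0.109
P(Transmitter T3 | pilot) = 0.002/0.09904 ≈ 0.020
P(Transmitter T1 | pilot) = 0.0704/0.09904 ≈ 0.711
P(Transmitter T5 | pilot) = 0.01584/0.09904 ≈ 0.160

Transmitter T2 0.109, Transmitter T3 0.020, Transmitter T1 0.711, Transmitter T5 0.160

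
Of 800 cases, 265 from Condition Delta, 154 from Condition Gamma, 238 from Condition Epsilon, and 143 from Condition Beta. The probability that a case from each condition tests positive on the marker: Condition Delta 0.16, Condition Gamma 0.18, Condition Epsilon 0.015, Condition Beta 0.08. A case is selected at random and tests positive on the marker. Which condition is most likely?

Condition Delta

By Bayes' rule, posterior ∝ prior × likelihood:
  Condition Delta: 0.33125 × 0.16 = 0.053
  Condition Gamma: 0.1925 × 0.18 = 0.03465
  Condition Epsilon: 0.2975 × 0.015 = 0.0044625
  Condition Beta: 0.17875 × 0.08 = 0.0143
Sum = 0.1064125.
Largest term belongs to Condition Delta, so Condition Delta is most probable.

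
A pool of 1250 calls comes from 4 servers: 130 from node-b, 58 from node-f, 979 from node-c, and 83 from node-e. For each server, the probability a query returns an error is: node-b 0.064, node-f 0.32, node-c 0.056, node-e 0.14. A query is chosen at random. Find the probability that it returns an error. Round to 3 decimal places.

0.075

Compute prior × likelihood for every hypothesis:
  node-b: 0.104 × 0.064 = 0.006656
  node-f: 0.0464 × 0.32 = 0.014848
  node-c: 0.7832 × 0.056 = 0.0438592
  node-e: 0.0664 × 0.14 = 0.009296
P(error) = 0.006656 + 0.014848 + 0.0438592 + 0.009296 = 0.0746592 → 0.075.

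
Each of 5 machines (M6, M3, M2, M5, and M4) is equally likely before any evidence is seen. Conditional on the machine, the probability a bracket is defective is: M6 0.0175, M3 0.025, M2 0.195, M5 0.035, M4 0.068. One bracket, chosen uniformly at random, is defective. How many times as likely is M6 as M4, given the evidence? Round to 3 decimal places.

Since the prior is uniform, the posterior is proportional to the likelihood:
  M6: 0.0175
  M3: 0.025
  M2: 0.195
  M5: 0.035
  M4: 0.068
Sum = 0.3405.
The ratio is 0.0175 / 0.068 (the normalizer cancels) = 0.257.

0.257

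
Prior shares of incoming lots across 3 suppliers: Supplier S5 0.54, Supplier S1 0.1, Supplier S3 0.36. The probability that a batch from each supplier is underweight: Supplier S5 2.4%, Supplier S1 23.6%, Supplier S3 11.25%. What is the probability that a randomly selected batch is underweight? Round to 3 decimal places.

By Bayes' rule, posterior ∝ prior × likelihood:
  Supplier S5: 0.54 × 0.024 = 0.01296
  Supplier S1: 0.1 × 0.236 = 0.0236
  Supplier S3: 0.36 × 0.1125 = 0.0405
P(underweight) = 0.01296 + 0.0236 + 0.0405 = 0.07706 → 0.077.

0.077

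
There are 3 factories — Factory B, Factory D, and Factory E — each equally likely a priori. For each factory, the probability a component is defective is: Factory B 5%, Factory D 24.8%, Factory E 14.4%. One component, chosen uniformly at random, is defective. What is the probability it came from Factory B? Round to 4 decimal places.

Since the prior is uniform, the posterior is proportional to the likelihood:
  Factory B: 0.05
  Factory D: 0.248
  Factory E: 0.144
Sum = 0.442.
P(Factory B | evidence) = 0.05 / 0.442 ≈ 0.1131.

0.1131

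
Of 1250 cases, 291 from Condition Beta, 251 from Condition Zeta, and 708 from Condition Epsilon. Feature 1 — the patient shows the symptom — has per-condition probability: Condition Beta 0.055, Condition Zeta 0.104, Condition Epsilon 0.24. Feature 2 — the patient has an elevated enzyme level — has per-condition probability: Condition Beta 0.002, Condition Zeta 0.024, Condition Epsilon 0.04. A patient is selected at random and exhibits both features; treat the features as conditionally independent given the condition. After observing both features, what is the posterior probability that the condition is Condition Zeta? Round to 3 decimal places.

0.084

By Bayes' rule, posterior ∝ prior × likelihood:
  Condition Beta: 0.2328 × 0.055 × 0.002 = 0.000025608
  Condition Zeta: 0.2008 × 0.104 × 0.024 = 0.0005011968
  Condition Epsilon: 0.5664 × 0.24 × 0.04 = 0.00543744
Normalizing constant = 0.0059642448.
P(Condition Zeta | evidence) = 0.0005011968 / 0.0059642448 ≈ 0.084.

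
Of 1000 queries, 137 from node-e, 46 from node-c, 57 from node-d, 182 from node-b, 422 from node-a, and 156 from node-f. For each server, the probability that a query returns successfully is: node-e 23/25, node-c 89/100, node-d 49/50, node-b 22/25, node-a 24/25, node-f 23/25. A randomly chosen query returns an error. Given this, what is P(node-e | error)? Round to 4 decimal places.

Taking complements, P(error | each) = node-e 0.08, node-c 0.11, node-d 0.02, node-b 0.12, node-a 0.04, node-f 0.08.
By Bayes' rule, posterior ∝ prior × likelihood:
  node-e: 0.137 × 0.08 = 0.01096
  node-c: 0.046 × 0.11 = 0.00506
  node-d: 0.057 × 0.02 = 0.00114
  node-b: 0.182 × 0.12 = 0.02184
  node-a: 0.422 × 0.04 = 0.01688
  node-f: 0.156 × 0.08 = 0.01248
Normalizing constant = 0.06836.
P(node-e | evidence) = 0.01096 / 0.06836 ≈ 0.1603.

0.1603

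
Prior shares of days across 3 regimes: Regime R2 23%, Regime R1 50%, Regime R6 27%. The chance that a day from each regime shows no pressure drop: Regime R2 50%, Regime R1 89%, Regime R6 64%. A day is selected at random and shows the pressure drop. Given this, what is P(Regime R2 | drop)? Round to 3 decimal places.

Taking complements, P(drop | each) = Regime R2 0.5, Regime R1 0.11, Regime R6 0.36.
By Bayes' rule, posterior ∝ prior × likelihood:
  Regime R2: 0.23 × 0.5 = 0.115
  Regime R1: 0.5 × 0.11 = 0.055
  Regime R6: 0.27 × 0.36 = 0.0972
Total = 0.2672.
P(Regime R2 | evidence) = 0.115 / 0.2672 ≈ 0.430.

0.430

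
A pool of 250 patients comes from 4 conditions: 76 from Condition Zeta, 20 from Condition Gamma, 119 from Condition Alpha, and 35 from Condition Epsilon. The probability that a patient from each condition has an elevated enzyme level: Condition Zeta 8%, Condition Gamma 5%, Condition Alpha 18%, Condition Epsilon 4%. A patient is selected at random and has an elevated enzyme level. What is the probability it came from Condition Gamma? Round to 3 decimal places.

Prior × likelihood for each hypothesis:
  Condition Zeta: 0.304 × 0.08 = 0.02432
  Condition Gamma: 0.08 × 0.05 = 0.004
  Condition Alpha: 0.476 × 0.18 = 0.08568
  Condition Epsilon: 0.14 × 0.04 = 0.0056
Total = 0.1196.
P(Condition Gamma | evidence) = 0.004 / 0.1196 ≈ 0.033.

0.033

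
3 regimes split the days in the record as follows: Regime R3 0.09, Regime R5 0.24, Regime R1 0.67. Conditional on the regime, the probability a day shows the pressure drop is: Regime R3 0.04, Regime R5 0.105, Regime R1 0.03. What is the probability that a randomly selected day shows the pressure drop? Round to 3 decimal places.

0.049

Unnormalized posteriors (prior × likelihood):
  Regime R3: 0.09 × 0.04 = 0.0036
  Regime R5: 0.24 × 0.105 = 0.0252
  Regime R1: 0.67 × 0.03 = 0.0201
P(drop) = 0.0036 + 0.0252 + 0.0201 = 0.0489 → 0.049.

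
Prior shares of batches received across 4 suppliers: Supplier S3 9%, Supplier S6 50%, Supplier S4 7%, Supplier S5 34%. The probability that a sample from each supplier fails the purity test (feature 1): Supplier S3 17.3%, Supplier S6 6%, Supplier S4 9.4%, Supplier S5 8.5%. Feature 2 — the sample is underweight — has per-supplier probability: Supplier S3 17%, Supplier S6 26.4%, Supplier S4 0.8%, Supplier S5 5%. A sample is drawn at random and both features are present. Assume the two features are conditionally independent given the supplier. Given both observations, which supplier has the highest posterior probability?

Prior × likelihood for each hypothesis:
  Supplier S3: 0.09 × 0.173 × 0.17 = 0.0026469
  Supplier S6: 0.5 × 0.06 × 0.264 = 0.00792
  Supplier S4: 0.07 × 0.094 × 0.008 = 0.00005264
  Supplier S5: 0.34 × 0.085 × 0.05 = 0.001445
Sum = 0.01206454.
Largest term belongs to Supplier S6, so Supplier S6 is most probable.

Supplier S6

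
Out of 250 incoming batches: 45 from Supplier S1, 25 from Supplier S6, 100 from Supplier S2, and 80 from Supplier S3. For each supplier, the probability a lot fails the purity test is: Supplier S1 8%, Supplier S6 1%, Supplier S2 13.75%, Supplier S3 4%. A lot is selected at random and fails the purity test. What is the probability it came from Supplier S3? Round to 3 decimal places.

0.154

Prior × likelihood for each hypothesis:
  Supplier S1: 0.18 × 0.08 = 0.0144
  Supplier S6: 0.1 × 0.01 = 0.001
  Supplier S2: 0.4 × 0.1375 = 0.055
  Supplier S3: 0.32 × 0.04 = 0.0128
Total = 0.0832.
P(Supplier S3 | evidence) = 0.0128 / 0.0832 ≈ 0.154.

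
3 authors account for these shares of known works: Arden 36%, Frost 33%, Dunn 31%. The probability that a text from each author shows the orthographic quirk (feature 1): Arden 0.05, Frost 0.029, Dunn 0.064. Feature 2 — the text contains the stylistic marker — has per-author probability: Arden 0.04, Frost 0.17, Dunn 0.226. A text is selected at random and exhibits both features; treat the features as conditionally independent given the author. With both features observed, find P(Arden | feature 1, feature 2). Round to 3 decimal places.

Compute prior × likelihood for every hypothesis:
  Arden: 0.36 × 0.05 × 0.04 = 0.00072
  Frost: 0.33 × 0.029 × 0.17 = 0.0016269
  Dunn: 0.31 × 0.064 × 0.226 = 0.00448384
Total = 0.00683074.
P(Arden | evidence) = 0.00072 / 0.00683074 ≈ 0.105.

0.105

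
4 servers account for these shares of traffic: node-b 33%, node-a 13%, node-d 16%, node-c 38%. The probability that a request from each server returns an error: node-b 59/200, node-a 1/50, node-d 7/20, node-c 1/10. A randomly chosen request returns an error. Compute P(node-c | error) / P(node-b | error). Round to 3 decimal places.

0.390

Prior × likelihood for each hypothesis:
  node-b: 0.33 × 0.295 = 0.09735
  node-a: 0.13 × 0.02 = 0.0026
  node-d: 0.16 × 0.35 = 0.056
  node-c: 0.38 × 0.1 = 0.038
Normalizing constant = 0.19395.
The ratio is 0.038 / 0.09735 (the normalizer cancels) = 0.390.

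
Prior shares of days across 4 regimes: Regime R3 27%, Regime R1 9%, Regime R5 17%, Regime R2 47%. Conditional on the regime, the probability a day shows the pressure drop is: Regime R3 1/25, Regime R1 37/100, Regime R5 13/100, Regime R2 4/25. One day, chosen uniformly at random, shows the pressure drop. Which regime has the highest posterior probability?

Unnormalized posteriors (prior × likelihood):
  Regime R3: 0.27 × 0.04 = 0.0108
  Regime R1: 0.09 × 0.37 = 0.0333
  Regime R5: 0.17 × 0.13 = 0.0221
  Regime R2: 0.47 × 0.16 = 0.0752
Sum = 0.1414.
Largest term belongs to Regime R2, so Regime R2 is most probable.

Regime R2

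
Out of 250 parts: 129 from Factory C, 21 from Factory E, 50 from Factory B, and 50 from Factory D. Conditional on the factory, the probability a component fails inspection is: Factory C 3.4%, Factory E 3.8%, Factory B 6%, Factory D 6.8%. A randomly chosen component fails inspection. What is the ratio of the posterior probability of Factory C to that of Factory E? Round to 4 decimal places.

Compute prior × likelihood for every hypothesis:
  Factory C: 0.516 × 0.034 = 0.017544
  Factory E: 0.084 × 0.038 = 0.003192
  Factory B: 0.2 × 0.06 = 0.012
  Factory D: 0.2 × 0.068 = 0.0136
Normalizing constant = 0.046336.
The ratio is 0.017544 / 0.003192 (the normalizer cancels) = 5.4962.

5.4962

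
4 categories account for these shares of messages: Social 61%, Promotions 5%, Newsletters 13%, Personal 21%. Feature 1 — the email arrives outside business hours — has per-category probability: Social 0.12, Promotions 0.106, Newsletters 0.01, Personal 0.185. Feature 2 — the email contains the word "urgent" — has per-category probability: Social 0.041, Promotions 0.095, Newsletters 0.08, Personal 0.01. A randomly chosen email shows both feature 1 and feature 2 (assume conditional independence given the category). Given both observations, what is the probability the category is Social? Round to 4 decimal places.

0.7508

By Bayes' rule, posterior ∝ prior × likelihood:
  Social: 0.61 × 0.12 × 0.041 = 0.0030012
  Promotions: 0.05 × 0.106 × 0.095 = 0.0005035
  Newsletters: 0.13 × 0.01 × 0.08 = 0.000104
  Personal: 0.21 × 0.185 × 0.01 = 0.0003885
Normalizing constant = 0.0039972.
P(Social | evidence) = 0.0030012 / 0.0039972 ≈ 0.7508.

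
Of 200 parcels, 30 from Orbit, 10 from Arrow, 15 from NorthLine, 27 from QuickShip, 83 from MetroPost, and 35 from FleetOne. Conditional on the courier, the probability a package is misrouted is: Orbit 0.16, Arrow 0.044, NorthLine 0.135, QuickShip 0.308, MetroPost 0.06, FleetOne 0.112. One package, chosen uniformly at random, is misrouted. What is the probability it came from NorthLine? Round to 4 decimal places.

Compute prior × likelihood for every hypothesis:
  Orbit: 0.15 × 0.16 = 0.024
  Arrow: 0.05 × 0.044 = 0.0022
  NorthLine: 0.075 × 0.135 = 0.010125
  QuickShip: 0.135 × 0.308 = 0.04158
  MetroPost: 0.415 × 0.06 = 0.0249
  FleetOne: 0.175 × 0.112 = 0.0196
Total = 0.122405.
P(NorthLine | evidence) = 0.010125 / 0.122405 ≈ 0.0827.

0.0827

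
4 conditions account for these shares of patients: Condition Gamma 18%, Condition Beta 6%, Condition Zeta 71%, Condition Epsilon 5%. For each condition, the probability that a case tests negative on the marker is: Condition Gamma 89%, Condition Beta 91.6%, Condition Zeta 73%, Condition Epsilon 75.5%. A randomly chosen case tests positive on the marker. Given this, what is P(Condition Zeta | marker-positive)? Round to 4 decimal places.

Taking complements, P(marker-positive | each) = Condition Gamma 0.11, Condition Beta 0.084, Condition Zeta 0.27, Condition Epsilon 0.245.
Prior × likelihood for each hypothesis:
  Condition Gamma: 0.18 × 0.11 = 0.0198
  Condition Beta: 0.06 × 0.084 = 0.00504
  Condition Zeta: 0.71 × 0.27 = 0.1917
  Condition Epsilon: 0.05 × 0.245 = 0.01225
Sum = 0.22879.
P(Condition Zeta | evidence) = 0.1917 / 0.22879 ≈ 0.8379.

0.8379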